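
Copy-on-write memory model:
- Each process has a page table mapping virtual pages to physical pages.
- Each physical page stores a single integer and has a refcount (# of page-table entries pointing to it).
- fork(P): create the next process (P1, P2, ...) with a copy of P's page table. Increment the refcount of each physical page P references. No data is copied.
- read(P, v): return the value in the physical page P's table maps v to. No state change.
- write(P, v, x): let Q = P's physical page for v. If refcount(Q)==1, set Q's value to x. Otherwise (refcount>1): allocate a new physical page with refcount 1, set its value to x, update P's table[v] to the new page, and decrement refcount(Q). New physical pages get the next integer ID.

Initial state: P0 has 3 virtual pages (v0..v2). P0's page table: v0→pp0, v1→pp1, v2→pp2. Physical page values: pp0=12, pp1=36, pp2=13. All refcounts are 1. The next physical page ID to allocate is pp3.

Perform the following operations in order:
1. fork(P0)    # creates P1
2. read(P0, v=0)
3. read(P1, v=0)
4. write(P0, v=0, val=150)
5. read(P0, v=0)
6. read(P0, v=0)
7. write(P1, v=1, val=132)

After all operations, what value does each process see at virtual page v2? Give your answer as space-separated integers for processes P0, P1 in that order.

Op 1: fork(P0) -> P1. 3 ppages; refcounts: pp0:2 pp1:2 pp2:2
Op 2: read(P0, v0) -> 12. No state change.
Op 3: read(P1, v0) -> 12. No state change.
Op 4: write(P0, v0, 150). refcount(pp0)=2>1 -> COPY to pp3. 4 ppages; refcounts: pp0:1 pp1:2 pp2:2 pp3:1
Op 5: read(P0, v0) -> 150. No state change.
Op 6: read(P0, v0) -> 150. No state change.
Op 7: write(P1, v1, 132). refcount(pp1)=2>1 -> COPY to pp4. 5 ppages; refcounts: pp0:1 pp1:1 pp2:2 pp3:1 pp4:1
P0: v2 -> pp2 = 13
P1: v2 -> pp2 = 13

Answer: 13 13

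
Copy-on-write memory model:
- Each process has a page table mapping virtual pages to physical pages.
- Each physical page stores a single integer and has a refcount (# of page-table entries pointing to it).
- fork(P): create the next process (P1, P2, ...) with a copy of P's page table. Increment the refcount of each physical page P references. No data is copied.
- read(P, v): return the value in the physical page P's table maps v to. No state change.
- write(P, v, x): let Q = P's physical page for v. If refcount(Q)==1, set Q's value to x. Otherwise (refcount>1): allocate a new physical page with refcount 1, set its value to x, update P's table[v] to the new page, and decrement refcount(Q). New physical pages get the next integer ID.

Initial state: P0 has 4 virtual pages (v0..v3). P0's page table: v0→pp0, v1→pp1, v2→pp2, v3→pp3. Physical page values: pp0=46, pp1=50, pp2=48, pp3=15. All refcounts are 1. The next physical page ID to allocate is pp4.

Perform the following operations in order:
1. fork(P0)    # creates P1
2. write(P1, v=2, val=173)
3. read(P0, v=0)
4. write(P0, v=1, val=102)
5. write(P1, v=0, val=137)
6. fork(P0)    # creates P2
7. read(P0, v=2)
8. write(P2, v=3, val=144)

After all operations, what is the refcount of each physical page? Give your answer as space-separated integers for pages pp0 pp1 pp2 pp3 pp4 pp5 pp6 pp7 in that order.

Answer: 2 1 2 2 1 2 1 1

Derivation:
Op 1: fork(P0) -> P1. 4 ppages; refcounts: pp0:2 pp1:2 pp2:2 pp3:2
Op 2: write(P1, v2, 173). refcount(pp2)=2>1 -> COPY to pp4. 5 ppages; refcounts: pp0:2 pp1:2 pp2:1 pp3:2 pp4:1
Op 3: read(P0, v0) -> 46. No state change.
Op 4: write(P0, v1, 102). refcount(pp1)=2>1 -> COPY to pp5. 6 ppages; refcounts: pp0:2 pp1:1 pp2:1 pp3:2 pp4:1 pp5:1
Op 5: write(P1, v0, 137). refcount(pp0)=2>1 -> COPY to pp6. 7 ppages; refcounts: pp0:1 pp1:1 pp2:1 pp3:2 pp4:1 pp5:1 pp6:1
Op 6: fork(P0) -> P2. 7 ppages; refcounts: pp0:2 pp1:1 pp2:2 pp3:3 pp4:1 pp5:2 pp6:1
Op 7: read(P0, v2) -> 48. No state change.
Op 8: write(P2, v3, 144). refcount(pp3)=3>1 -> COPY to pp7. 8 ppages; refcounts: pp0:2 pp1:1 pp2:2 pp3:2 pp4:1 pp5:2 pp6:1 pp7:1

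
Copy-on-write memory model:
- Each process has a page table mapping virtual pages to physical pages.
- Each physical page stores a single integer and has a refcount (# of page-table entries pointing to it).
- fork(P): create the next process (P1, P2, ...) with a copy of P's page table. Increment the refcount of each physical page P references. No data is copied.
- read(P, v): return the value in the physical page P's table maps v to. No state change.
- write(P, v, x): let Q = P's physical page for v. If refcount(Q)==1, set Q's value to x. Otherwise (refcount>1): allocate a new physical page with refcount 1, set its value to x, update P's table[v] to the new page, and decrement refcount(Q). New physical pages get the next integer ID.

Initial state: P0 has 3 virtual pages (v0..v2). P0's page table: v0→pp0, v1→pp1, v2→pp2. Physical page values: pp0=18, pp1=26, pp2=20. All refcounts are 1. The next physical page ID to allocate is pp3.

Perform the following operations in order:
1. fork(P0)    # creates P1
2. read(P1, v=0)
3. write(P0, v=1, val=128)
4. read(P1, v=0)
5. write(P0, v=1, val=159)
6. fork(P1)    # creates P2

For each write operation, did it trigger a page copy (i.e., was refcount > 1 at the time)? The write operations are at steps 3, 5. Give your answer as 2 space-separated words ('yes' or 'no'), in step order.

Op 1: fork(P0) -> P1. 3 ppages; refcounts: pp0:2 pp1:2 pp2:2
Op 2: read(P1, v0) -> 18. No state change.
Op 3: write(P0, v1, 128). refcount(pp1)=2>1 -> COPY to pp3. 4 ppages; refcounts: pp0:2 pp1:1 pp2:2 pp3:1
Op 4: read(P1, v0) -> 18. No state change.
Op 5: write(P0, v1, 159). refcount(pp3)=1 -> write in place. 4 ppages; refcounts: pp0:2 pp1:1 pp2:2 pp3:1
Op 6: fork(P1) -> P2. 4 ppages; refcounts: pp0:3 pp1:2 pp2:3 pp3:1

yes no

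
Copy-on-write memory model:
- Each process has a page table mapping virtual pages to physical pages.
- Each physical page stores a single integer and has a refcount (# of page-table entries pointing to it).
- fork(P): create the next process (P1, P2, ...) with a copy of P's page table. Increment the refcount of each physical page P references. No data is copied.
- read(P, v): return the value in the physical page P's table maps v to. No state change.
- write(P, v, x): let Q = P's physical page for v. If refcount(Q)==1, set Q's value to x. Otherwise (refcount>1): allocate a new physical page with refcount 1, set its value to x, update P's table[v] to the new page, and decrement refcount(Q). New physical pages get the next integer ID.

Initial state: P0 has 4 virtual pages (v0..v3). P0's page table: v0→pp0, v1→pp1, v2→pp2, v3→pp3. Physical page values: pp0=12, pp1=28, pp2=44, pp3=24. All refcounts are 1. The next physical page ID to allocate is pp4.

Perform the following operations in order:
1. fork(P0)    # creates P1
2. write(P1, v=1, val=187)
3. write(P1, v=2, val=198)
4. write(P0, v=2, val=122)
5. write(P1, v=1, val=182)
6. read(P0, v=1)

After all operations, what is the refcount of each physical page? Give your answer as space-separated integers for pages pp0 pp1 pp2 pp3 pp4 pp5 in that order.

Op 1: fork(P0) -> P1. 4 ppages; refcounts: pp0:2 pp1:2 pp2:2 pp3:2
Op 2: write(P1, v1, 187). refcount(pp1)=2>1 -> COPY to pp4. 5 ppages; refcounts: pp0:2 pp1:1 pp2:2 pp3:2 pp4:1
Op 3: write(P1, v2, 198). refcount(pp2)=2>1 -> COPY to pp5. 6 ppages; refcounts: pp0:2 pp1:1 pp2:1 pp3:2 pp4:1 pp5:1
Op 4: write(P0, v2, 122). refcount(pp2)=1 -> write in place. 6 ppages; refcounts: pp0:2 pp1:1 pp2:1 pp3:2 pp4:1 pp5:1
Op 5: write(P1, v1, 182). refcount(pp4)=1 -> write in place. 6 ppages; refcounts: pp0:2 pp1:1 pp2:1 pp3:2 pp4:1 pp5:1
Op 6: read(P0, v1) -> 28. No state change.

Answer: 2 1 1 2 1 1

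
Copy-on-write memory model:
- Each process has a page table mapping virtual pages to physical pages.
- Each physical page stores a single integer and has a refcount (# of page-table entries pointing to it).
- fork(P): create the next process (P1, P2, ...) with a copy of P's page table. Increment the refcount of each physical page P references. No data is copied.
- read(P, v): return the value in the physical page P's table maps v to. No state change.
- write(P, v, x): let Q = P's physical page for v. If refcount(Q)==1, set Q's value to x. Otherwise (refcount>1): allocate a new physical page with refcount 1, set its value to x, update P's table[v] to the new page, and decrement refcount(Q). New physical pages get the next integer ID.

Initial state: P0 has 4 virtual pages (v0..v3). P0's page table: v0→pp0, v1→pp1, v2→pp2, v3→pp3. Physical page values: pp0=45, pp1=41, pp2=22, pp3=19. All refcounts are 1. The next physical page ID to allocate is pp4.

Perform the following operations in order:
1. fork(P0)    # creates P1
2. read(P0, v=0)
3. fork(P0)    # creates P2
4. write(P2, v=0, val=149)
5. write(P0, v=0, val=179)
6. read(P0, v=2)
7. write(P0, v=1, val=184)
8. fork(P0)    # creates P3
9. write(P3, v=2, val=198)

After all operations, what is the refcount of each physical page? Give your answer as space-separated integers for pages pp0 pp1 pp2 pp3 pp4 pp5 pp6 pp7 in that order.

Answer: 1 2 3 4 1 2 2 1

Derivation:
Op 1: fork(P0) -> P1. 4 ppages; refcounts: pp0:2 pp1:2 pp2:2 pp3:2
Op 2: read(P0, v0) -> 45. No state change.
Op 3: fork(P0) -> P2. 4 ppages; refcounts: pp0:3 pp1:3 pp2:3 pp3:3
Op 4: write(P2, v0, 149). refcount(pp0)=3>1 -> COPY to pp4. 5 ppages; refcounts: pp0:2 pp1:3 pp2:3 pp3:3 pp4:1
Op 5: write(P0, v0, 179). refcount(pp0)=2>1 -> COPY to pp5. 6 ppages; refcounts: pp0:1 pp1:3 pp2:3 pp3:3 pp4:1 pp5:1
Op 6: read(P0, v2) -> 22. No state change.
Op 7: write(P0, v1, 184). refcount(pp1)=3>1 -> COPY to pp6. 7 ppages; refcounts: pp0:1 pp1:2 pp2:3 pp3:3 pp4:1 pp5:1 pp6:1
Op 8: fork(P0) -> P3. 7 ppages; refcounts: pp0:1 pp1:2 pp2:4 pp3:4 pp4:1 pp5:2 pp6:2
Op 9: write(P3, v2, 198). refcount(pp2)=4>1 -> COPY to pp7. 8 ppages; refcounts: pp0:1 pp1:2 pp2:3 pp3:4 pp4:1 pp5:2 pp6:2 pp7:1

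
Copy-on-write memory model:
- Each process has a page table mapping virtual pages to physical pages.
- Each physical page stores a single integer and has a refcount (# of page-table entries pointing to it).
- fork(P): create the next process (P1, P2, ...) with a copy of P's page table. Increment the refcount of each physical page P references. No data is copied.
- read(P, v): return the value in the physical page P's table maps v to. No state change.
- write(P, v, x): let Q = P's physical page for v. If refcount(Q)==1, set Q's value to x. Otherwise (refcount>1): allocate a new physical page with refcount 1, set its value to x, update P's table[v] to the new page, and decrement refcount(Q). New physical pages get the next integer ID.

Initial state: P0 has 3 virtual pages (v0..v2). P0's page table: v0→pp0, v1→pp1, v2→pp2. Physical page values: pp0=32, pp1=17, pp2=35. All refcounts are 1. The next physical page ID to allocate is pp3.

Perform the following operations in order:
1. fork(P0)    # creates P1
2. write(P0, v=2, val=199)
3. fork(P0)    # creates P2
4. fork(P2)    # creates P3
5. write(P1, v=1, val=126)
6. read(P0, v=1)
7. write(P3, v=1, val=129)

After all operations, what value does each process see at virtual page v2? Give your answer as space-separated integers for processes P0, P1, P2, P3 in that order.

Op 1: fork(P0) -> P1. 3 ppages; refcounts: pp0:2 pp1:2 pp2:2
Op 2: write(P0, v2, 199). refcount(pp2)=2>1 -> COPY to pp3. 4 ppages; refcounts: pp0:2 pp1:2 pp2:1 pp3:1
Op 3: fork(P0) -> P2. 4 ppages; refcounts: pp0:3 pp1:3 pp2:1 pp3:2
Op 4: fork(P2) -> P3. 4 ppages; refcounts: pp0:4 pp1:4 pp2:1 pp3:3
Op 5: write(P1, v1, 126). refcount(pp1)=4>1 -> COPY to pp4. 5 ppages; refcounts: pp0:4 pp1:3 pp2:1 pp3:3 pp4:1
Op 6: read(P0, v1) -> 17. No state change.
Op 7: write(P3, v1, 129). refcount(pp1)=3>1 -> COPY to pp5. 6 ppages; refcounts: pp0:4 pp1:2 pp2:1 pp3:3 pp4:1 pp5:1
P0: v2 -> pp3 = 199
P1: v2 -> pp2 = 35
P2: v2 -> pp3 = 199
P3: v2 -> pp3 = 199

Answer: 199 35 199 199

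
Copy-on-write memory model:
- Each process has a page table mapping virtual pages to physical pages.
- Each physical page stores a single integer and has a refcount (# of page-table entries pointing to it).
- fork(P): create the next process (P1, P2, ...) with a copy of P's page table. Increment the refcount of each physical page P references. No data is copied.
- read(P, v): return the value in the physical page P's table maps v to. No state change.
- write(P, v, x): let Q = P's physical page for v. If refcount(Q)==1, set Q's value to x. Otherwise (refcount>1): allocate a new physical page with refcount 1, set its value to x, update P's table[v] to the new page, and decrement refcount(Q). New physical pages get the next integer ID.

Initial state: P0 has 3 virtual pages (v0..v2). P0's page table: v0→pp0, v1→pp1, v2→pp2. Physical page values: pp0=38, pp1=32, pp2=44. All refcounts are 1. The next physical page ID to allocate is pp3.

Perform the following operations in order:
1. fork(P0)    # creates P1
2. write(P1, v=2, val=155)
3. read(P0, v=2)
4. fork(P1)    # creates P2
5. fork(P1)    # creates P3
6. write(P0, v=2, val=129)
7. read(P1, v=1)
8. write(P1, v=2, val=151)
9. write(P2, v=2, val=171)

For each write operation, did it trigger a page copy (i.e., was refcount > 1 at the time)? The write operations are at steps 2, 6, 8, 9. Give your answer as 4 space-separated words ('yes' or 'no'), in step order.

Op 1: fork(P0) -> P1. 3 ppages; refcounts: pp0:2 pp1:2 pp2:2
Op 2: write(P1, v2, 155). refcount(pp2)=2>1 -> COPY to pp3. 4 ppages; refcounts: pp0:2 pp1:2 pp2:1 pp3:1
Op 3: read(P0, v2) -> 44. No state change.
Op 4: fork(P1) -> P2. 4 ppages; refcounts: pp0:3 pp1:3 pp2:1 pp3:2
Op 5: fork(P1) -> P3. 4 ppages; refcounts: pp0:4 pp1:4 pp2:1 pp3:3
Op 6: write(P0, v2, 129). refcount(pp2)=1 -> write in place. 4 ppages; refcounts: pp0:4 pp1:4 pp2:1 pp3:3
Op 7: read(P1, v1) -> 32. No state change.
Op 8: write(P1, v2, 151). refcount(pp3)=3>1 -> COPY to pp4. 5 ppages; refcounts: pp0:4 pp1:4 pp2:1 pp3:2 pp4:1
Op 9: write(P2, v2, 171). refcount(pp3)=2>1 -> COPY to pp5. 6 ppages; refcounts: pp0:4 pp1:4 pp2:1 pp3:1 pp4:1 pp5:1

yes no yes yes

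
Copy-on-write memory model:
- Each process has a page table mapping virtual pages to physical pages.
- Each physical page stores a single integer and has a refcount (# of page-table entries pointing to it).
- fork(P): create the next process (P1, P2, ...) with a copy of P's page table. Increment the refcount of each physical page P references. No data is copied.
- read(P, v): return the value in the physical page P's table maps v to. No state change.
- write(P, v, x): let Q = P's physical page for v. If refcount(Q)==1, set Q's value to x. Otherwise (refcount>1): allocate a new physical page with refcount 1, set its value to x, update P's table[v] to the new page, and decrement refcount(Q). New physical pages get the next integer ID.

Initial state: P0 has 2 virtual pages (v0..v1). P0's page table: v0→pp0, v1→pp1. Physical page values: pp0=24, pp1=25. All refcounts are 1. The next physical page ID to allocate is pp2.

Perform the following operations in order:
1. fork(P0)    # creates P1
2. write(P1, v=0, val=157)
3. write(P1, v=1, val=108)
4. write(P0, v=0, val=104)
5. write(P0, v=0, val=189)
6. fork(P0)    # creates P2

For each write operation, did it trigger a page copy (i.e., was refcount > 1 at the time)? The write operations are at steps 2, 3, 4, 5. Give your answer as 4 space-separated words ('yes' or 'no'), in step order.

Op 1: fork(P0) -> P1. 2 ppages; refcounts: pp0:2 pp1:2
Op 2: write(P1, v0, 157). refcount(pp0)=2>1 -> COPY to pp2. 3 ppages; refcounts: pp0:1 pp1:2 pp2:1
Op 3: write(P1, v1, 108). refcount(pp1)=2>1 -> COPY to pp3. 4 ppages; refcounts: pp0:1 pp1:1 pp2:1 pp3:1
Op 4: write(P0, v0, 104). refcount(pp0)=1 -> write in place. 4 ppages; refcounts: pp0:1 pp1:1 pp2:1 pp3:1
Op 5: write(P0, v0, 189). refcount(pp0)=1 -> write in place. 4 ppages; refcounts: pp0:1 pp1:1 pp2:1 pp3:1
Op 6: fork(P0) -> P2. 4 ppages; refcounts: pp0:2 pp1:2 pp2:1 pp3:1

yes yes no no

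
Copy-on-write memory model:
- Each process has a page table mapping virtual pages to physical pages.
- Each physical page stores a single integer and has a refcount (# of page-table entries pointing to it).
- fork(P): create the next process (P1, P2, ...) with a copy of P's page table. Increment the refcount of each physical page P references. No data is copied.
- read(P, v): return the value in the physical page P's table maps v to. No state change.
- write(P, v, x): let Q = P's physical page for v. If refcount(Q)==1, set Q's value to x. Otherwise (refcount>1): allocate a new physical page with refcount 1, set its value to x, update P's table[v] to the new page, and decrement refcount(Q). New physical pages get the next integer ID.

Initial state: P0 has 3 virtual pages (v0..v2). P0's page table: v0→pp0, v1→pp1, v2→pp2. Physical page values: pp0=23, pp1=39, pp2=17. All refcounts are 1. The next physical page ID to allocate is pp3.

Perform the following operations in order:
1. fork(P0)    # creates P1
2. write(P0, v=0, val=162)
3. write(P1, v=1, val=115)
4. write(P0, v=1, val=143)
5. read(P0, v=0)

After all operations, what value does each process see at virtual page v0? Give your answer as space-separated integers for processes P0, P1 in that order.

Answer: 162 23

Derivation:
Op 1: fork(P0) -> P1. 3 ppages; refcounts: pp0:2 pp1:2 pp2:2
Op 2: write(P0, v0, 162). refcount(pp0)=2>1 -> COPY to pp3. 4 ppages; refcounts: pp0:1 pp1:2 pp2:2 pp3:1
Op 3: write(P1, v1, 115). refcount(pp1)=2>1 -> COPY to pp4. 5 ppages; refcounts: pp0:1 pp1:1 pp2:2 pp3:1 pp4:1
Op 4: write(P0, v1, 143). refcount(pp1)=1 -> write in place. 5 ppages; refcounts: pp0:1 pp1:1 pp2:2 pp3:1 pp4:1
Op 5: read(P0, v0) -> 162. No state change.
P0: v0 -> pp3 = 162
P1: v0 -> pp0 = 23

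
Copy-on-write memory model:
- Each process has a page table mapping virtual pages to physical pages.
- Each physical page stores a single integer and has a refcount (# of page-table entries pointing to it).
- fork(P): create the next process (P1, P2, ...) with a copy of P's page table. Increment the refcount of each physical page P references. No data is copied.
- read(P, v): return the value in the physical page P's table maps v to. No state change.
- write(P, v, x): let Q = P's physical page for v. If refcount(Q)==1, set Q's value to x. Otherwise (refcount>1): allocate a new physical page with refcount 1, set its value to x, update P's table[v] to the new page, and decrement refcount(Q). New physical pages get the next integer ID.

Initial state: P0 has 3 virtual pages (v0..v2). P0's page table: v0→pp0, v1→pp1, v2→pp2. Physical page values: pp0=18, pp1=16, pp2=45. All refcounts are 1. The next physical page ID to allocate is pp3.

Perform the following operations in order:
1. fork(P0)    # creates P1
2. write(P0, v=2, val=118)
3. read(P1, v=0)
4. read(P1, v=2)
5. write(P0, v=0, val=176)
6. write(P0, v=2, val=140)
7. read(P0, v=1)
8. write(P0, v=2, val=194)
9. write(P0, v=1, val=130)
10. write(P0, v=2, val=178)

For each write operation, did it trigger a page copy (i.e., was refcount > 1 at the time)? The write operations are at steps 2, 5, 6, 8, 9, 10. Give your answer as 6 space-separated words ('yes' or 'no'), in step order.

Op 1: fork(P0) -> P1. 3 ppages; refcounts: pp0:2 pp1:2 pp2:2
Op 2: write(P0, v2, 118). refcount(pp2)=2>1 -> COPY to pp3. 4 ppages; refcounts: pp0:2 pp1:2 pp2:1 pp3:1
Op 3: read(P1, v0) -> 18. No state change.
Op 4: read(P1, v2) -> 45. No state change.
Op 5: write(P0, v0, 176). refcount(pp0)=2>1 -> COPY to pp4. 5 ppages; refcounts: pp0:1 pp1:2 pp2:1 pp3:1 pp4:1
Op 6: write(P0, v2, 140). refcount(pp3)=1 -> write in place. 5 ppages; refcounts: pp0:1 pp1:2 pp2:1 pp3:1 pp4:1
Op 7: read(P0, v1) -> 16. No state change.
Op 8: write(P0, v2, 194). refcount(pp3)=1 -> write in place. 5 ppages; refcounts: pp0:1 pp1:2 pp2:1 pp3:1 pp4:1
Op 9: write(P0, v1, 130). refcount(pp1)=2>1 -> COPY to pp5. 6 ppages; refcounts: pp0:1 pp1:1 pp2:1 pp3:1 pp4:1 pp5:1
Op 10: write(P0, v2, 178). refcount(pp3)=1 -> write in place. 6 ppages; refcounts: pp0:1 pp1:1 pp2:1 pp3:1 pp4:1 pp5:1

yes yes no no yes no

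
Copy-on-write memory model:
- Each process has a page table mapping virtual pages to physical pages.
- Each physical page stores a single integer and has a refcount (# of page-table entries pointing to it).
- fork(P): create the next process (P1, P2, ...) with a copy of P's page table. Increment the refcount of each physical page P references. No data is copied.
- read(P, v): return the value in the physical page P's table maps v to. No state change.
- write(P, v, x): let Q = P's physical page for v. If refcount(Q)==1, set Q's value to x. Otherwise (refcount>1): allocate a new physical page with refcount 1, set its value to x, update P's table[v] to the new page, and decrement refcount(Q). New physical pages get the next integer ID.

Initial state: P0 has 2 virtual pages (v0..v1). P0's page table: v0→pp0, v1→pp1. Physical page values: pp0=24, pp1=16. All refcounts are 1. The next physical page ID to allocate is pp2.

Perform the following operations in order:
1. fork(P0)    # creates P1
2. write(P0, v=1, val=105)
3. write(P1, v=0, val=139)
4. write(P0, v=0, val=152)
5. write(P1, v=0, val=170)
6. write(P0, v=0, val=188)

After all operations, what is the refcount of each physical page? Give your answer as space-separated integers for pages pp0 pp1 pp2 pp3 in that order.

Op 1: fork(P0) -> P1. 2 ppages; refcounts: pp0:2 pp1:2
Op 2: write(P0, v1, 105). refcount(pp1)=2>1 -> COPY to pp2. 3 ppages; refcounts: pp0:2 pp1:1 pp2:1
Op 3: write(P1, v0, 139). refcount(pp0)=2>1 -> COPY to pp3. 4 ppages; refcounts: pp0:1 pp1:1 pp2:1 pp3:1
Op 4: write(P0, v0, 152). refcount(pp0)=1 -> write in place. 4 ppages; refcounts: pp0:1 pp1:1 pp2:1 pp3:1
Op 5: write(P1, v0, 170). refcount(pp3)=1 -> write in place. 4 ppages; refcounts: pp0:1 pp1:1 pp2:1 pp3:1
Op 6: write(P0, v0, 188). refcount(pp0)=1 -> write in place. 4 ppages; refcounts: pp0:1 pp1:1 pp2:1 pp3:1

Answer: 1 1 1 1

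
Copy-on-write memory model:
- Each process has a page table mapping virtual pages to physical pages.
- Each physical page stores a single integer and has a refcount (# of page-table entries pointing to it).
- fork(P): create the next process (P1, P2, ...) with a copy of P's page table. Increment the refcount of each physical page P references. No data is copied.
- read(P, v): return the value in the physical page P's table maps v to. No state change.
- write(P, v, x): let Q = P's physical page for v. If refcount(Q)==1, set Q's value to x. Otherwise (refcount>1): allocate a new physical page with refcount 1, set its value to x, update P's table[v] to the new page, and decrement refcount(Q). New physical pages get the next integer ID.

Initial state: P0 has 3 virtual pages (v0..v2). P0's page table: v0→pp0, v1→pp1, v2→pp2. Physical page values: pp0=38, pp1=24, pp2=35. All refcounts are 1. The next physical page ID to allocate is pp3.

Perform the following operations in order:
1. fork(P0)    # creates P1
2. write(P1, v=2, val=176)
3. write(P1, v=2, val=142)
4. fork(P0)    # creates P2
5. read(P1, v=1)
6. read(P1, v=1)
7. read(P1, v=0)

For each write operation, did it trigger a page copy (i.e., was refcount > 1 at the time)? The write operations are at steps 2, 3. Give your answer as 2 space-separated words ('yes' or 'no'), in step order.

Op 1: fork(P0) -> P1. 3 ppages; refcounts: pp0:2 pp1:2 pp2:2
Op 2: write(P1, v2, 176). refcount(pp2)=2>1 -> COPY to pp3. 4 ppages; refcounts: pp0:2 pp1:2 pp2:1 pp3:1
Op 3: write(P1, v2, 142). refcount(pp3)=1 -> write in place. 4 ppages; refcounts: pp0:2 pp1:2 pp2:1 pp3:1
Op 4: fork(P0) -> P2. 4 ppages; refcounts: pp0:3 pp1:3 pp2:2 pp3:1
Op 5: read(P1, v1) -> 24. No state change.
Op 6: read(P1, v1) -> 24. No state change.
Op 7: read(P1, v0) -> 38. No state change.

yes no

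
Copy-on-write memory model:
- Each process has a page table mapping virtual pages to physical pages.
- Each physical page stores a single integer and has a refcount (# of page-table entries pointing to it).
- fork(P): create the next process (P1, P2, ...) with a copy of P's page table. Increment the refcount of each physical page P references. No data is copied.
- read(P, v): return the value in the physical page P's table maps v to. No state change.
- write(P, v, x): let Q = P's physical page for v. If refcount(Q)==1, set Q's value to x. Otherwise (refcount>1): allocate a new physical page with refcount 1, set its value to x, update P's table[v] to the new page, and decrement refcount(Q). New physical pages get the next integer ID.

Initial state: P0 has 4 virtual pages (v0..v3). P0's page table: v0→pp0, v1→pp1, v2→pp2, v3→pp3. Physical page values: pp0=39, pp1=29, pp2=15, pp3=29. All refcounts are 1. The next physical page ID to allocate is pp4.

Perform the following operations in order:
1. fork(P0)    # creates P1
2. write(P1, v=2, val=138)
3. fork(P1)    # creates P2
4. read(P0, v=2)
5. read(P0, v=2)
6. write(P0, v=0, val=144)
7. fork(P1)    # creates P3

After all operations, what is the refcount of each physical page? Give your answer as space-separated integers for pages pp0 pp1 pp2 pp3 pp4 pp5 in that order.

Answer: 3 4 1 4 3 1

Derivation:
Op 1: fork(P0) -> P1. 4 ppages; refcounts: pp0:2 pp1:2 pp2:2 pp3:2
Op 2: write(P1, v2, 138). refcount(pp2)=2>1 -> COPY to pp4. 5 ppages; refcounts: pp0:2 pp1:2 pp2:1 pp3:2 pp4:1
Op 3: fork(P1) -> P2. 5 ppages; refcounts: pp0:3 pp1:3 pp2:1 pp3:3 pp4:2
Op 4: read(P0, v2) -> 15. No state change.
Op 5: read(P0, v2) -> 15. No state change.
Op 6: write(P0, v0, 144). refcount(pp0)=3>1 -> COPY to pp5. 6 ppages; refcounts: pp0:2 pp1:3 pp2:1 pp3:3 pp4:2 pp5:1
Op 7: fork(P1) -> P3. 6 ppages; refcounts: pp0:3 pp1:4 pp2:1 pp3:4 pp4:3 pp5:1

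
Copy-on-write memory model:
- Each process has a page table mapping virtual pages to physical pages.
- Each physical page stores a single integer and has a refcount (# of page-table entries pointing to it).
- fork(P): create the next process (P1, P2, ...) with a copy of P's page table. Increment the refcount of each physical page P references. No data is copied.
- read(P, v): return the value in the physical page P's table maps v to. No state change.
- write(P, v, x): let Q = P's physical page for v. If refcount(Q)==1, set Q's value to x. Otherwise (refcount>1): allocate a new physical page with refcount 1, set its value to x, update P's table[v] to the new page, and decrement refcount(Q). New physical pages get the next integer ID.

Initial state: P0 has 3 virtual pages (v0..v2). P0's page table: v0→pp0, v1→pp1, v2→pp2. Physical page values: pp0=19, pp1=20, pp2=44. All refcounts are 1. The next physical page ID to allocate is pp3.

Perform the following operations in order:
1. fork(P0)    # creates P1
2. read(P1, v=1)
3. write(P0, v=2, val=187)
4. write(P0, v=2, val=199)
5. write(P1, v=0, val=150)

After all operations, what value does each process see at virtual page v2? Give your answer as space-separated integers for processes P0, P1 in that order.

Answer: 199 44

Derivation:
Op 1: fork(P0) -> P1. 3 ppages; refcounts: pp0:2 pp1:2 pp2:2
Op 2: read(P1, v1) -> 20. No state change.
Op 3: write(P0, v2, 187). refcount(pp2)=2>1 -> COPY to pp3. 4 ppages; refcounts: pp0:2 pp1:2 pp2:1 pp3:1
Op 4: write(P0, v2, 199). refcount(pp3)=1 -> write in place. 4 ppages; refcounts: pp0:2 pp1:2 pp2:1 pp3:1
Op 5: write(P1, v0, 150). refcount(pp0)=2>1 -> COPY to pp4. 5 ppages; refcounts: pp0:1 pp1:2 pp2:1 pp3:1 pp4:1
P0: v2 -> pp3 = 199
P1: v2 -> pp2 = 44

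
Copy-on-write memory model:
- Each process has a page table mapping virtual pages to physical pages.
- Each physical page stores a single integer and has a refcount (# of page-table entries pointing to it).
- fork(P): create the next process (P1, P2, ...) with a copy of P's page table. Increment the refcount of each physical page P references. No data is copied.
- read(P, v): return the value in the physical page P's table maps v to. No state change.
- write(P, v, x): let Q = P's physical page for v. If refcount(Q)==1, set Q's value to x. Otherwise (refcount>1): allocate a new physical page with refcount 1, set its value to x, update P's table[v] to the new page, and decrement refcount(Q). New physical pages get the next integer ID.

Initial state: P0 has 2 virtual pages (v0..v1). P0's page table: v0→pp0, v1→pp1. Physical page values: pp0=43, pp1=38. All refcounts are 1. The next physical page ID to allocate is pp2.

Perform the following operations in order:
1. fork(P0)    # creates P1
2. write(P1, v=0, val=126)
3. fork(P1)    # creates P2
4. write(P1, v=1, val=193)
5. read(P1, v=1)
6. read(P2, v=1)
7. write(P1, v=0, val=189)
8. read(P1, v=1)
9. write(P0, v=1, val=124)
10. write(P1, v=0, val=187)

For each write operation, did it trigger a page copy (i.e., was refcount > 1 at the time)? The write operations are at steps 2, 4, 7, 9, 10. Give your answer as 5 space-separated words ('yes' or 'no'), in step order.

Op 1: fork(P0) -> P1. 2 ppages; refcounts: pp0:2 pp1:2
Op 2: write(P1, v0, 126). refcount(pp0)=2>1 -> COPY to pp2. 3 ppages; refcounts: pp0:1 pp1:2 pp2:1
Op 3: fork(P1) -> P2. 3 ppages; refcounts: pp0:1 pp1:3 pp2:2
Op 4: write(P1, v1, 193). refcount(pp1)=3>1 -> COPY to pp3. 4 ppages; refcounts: pp0:1 pp1:2 pp2:2 pp3:1
Op 5: read(P1, v1) -> 193. No state change.
Op 6: read(P2, v1) -> 38. No state change.
Op 7: write(P1, v0, 189). refcount(pp2)=2>1 -> COPY to pp4. 5 ppages; refcounts: pp0:1 pp1:2 pp2:1 pp3:1 pp4:1
Op 8: read(P1, v1) -> 193. No state change.
Op 9: write(P0, v1, 124). refcount(pp1)=2>1 -> COPY to pp5. 6 ppages; refcounts: pp0:1 pp1:1 pp2:1 pp3:1 pp4:1 pp5:1
Op 10: write(P1, v0, 187). refcount(pp4)=1 -> write in place. 6 ppages; refcounts: pp0:1 pp1:1 pp2:1 pp3:1 pp4:1 pp5:1

yes yes yes yes no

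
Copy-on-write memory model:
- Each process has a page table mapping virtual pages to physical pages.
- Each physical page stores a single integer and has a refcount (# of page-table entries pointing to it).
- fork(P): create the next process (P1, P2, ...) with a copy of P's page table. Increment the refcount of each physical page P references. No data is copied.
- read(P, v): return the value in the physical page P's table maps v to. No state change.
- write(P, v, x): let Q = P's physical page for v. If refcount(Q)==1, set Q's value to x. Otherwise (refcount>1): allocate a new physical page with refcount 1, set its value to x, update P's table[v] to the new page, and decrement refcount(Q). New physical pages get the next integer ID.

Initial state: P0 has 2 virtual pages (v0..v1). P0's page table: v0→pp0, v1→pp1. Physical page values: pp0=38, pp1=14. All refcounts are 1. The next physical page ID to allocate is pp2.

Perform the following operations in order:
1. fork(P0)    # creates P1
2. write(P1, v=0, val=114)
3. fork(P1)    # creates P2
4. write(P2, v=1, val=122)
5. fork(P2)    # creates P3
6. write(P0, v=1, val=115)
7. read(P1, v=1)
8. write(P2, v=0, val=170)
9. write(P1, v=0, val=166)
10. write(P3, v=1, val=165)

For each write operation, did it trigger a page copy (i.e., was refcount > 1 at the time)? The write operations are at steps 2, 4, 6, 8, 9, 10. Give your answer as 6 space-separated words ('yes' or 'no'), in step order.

Op 1: fork(P0) -> P1. 2 ppages; refcounts: pp0:2 pp1:2
Op 2: write(P1, v0, 114). refcount(pp0)=2>1 -> COPY to pp2. 3 ppages; refcounts: pp0:1 pp1:2 pp2:1
Op 3: fork(P1) -> P2. 3 ppages; refcounts: pp0:1 pp1:3 pp2:2
Op 4: write(P2, v1, 122). refcount(pp1)=3>1 -> COPY to pp3. 4 ppages; refcounts: pp0:1 pp1:2 pp2:2 pp3:1
Op 5: fork(P2) -> P3. 4 ppages; refcounts: pp0:1 pp1:2 pp2:3 pp3:2
Op 6: write(P0, v1, 115). refcount(pp1)=2>1 -> COPY to pp4. 5 ppages; refcounts: pp0:1 pp1:1 pp2:3 pp3:2 pp4:1
Op 7: read(P1, v1) -> 14. No state change.
Op 8: write(P2, v0, 170). refcount(pp2)=3>1 -> COPY to pp5. 6 ppages; refcounts: pp0:1 pp1:1 pp2:2 pp3:2 pp4:1 pp5:1
Op 9: write(P1, v0, 166). refcount(pp2)=2>1 -> COPY to pp6. 7 ppages; refcounts: pp0:1 pp1:1 pp2:1 pp3:2 pp4:1 pp5:1 pp6:1
Op 10: write(P3, v1, 165). refcount(pp3)=2>1 -> COPY to pp7. 8 ppages; refcounts: pp0:1 pp1:1 pp2:1 pp3:1 pp4:1 pp5:1 pp6:1 pp7:1

yes yes yes yes yes yes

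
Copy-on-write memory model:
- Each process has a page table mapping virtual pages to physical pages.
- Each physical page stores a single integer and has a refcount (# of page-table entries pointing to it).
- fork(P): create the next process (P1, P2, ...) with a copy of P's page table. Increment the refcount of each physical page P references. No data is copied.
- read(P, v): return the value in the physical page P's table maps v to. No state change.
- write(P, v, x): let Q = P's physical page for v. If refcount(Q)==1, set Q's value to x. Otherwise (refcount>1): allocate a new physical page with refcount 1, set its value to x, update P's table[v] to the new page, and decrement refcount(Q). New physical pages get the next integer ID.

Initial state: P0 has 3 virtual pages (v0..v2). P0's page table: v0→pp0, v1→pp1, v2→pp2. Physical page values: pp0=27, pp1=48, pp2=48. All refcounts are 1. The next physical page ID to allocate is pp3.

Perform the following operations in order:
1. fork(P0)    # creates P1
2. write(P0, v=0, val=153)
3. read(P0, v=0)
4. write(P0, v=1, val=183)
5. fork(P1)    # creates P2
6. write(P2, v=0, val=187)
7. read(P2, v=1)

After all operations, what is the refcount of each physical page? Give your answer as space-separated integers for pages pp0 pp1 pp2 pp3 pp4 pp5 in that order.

Answer: 1 2 3 1 1 1

Derivation:
Op 1: fork(P0) -> P1. 3 ppages; refcounts: pp0:2 pp1:2 pp2:2
Op 2: write(P0, v0, 153). refcount(pp0)=2>1 -> COPY to pp3. 4 ppages; refcounts: pp0:1 pp1:2 pp2:2 pp3:1
Op 3: read(P0, v0) -> 153. No state change.
Op 4: write(P0, v1, 183). refcount(pp1)=2>1 -> COPY to pp4. 5 ppages; refcounts: pp0:1 pp1:1 pp2:2 pp3:1 pp4:1
Op 5: fork(P1) -> P2. 5 ppages; refcounts: pp0:2 pp1:2 pp2:3 pp3:1 pp4:1
Op 6: write(P2, v0, 187). refcount(pp0)=2>1 -> COPY to pp5. 6 ppages; refcounts: pp0:1 pp1:2 pp2:3 pp3:1 pp4:1 pp5:1
Op 7: read(P2, v1) -> 48. No state change.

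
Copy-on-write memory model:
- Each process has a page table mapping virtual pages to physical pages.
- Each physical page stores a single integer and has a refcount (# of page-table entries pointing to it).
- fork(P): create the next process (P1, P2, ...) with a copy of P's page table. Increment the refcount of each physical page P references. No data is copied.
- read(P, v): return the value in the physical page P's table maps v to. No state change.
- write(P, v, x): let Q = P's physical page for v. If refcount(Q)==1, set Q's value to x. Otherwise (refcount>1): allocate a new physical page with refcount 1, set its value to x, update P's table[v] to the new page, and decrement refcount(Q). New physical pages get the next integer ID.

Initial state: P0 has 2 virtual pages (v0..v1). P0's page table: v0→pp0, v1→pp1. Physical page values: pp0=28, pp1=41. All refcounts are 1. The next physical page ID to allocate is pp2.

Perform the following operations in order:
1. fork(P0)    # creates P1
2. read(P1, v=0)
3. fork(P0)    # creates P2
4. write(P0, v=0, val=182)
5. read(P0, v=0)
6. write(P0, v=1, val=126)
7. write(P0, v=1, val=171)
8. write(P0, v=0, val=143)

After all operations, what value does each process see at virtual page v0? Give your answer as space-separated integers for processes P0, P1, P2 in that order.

Answer: 143 28 28

Derivation:
Op 1: fork(P0) -> P1. 2 ppages; refcounts: pp0:2 pp1:2
Op 2: read(P1, v0) -> 28. No state change.
Op 3: fork(P0) -> P2. 2 ppages; refcounts: pp0:3 pp1:3
Op 4: write(P0, v0, 182). refcount(pp0)=3>1 -> COPY to pp2. 3 ppages; refcounts: pp0:2 pp1:3 pp2:1
Op 5: read(P0, v0) -> 182. No state change.
Op 6: write(P0, v1, 126). refcount(pp1)=3>1 -> COPY to pp3. 4 ppages; refcounts: pp0:2 pp1:2 pp2:1 pp3:1
Op 7: write(P0, v1, 171). refcount(pp3)=1 -> write in place. 4 ppages; refcounts: pp0:2 pp1:2 pp2:1 pp3:1
Op 8: write(P0, v0, 143). refcount(pp2)=1 -> write in place. 4 ppages; refcounts: pp0:2 pp1:2 pp2:1 pp3:1
P0: v0 -> pp2 = 143
P1: v0 -> pp0 = 28
P2: v0 -> pp0 = 28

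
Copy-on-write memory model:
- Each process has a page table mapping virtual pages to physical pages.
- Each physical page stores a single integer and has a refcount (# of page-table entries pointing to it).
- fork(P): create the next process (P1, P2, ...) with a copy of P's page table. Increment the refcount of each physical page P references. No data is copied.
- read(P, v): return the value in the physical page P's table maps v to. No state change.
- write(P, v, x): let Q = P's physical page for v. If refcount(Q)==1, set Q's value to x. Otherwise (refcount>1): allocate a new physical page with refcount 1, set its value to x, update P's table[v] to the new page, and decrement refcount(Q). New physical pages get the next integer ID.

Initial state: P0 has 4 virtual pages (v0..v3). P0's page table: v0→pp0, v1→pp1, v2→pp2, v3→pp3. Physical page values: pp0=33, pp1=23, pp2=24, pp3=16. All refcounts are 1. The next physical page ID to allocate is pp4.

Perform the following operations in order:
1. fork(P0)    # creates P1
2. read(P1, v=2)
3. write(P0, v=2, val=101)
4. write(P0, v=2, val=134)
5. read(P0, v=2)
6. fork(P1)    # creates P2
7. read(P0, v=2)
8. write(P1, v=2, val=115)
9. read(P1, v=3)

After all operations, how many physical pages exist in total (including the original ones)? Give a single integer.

Answer: 6

Derivation:
Op 1: fork(P0) -> P1. 4 ppages; refcounts: pp0:2 pp1:2 pp2:2 pp3:2
Op 2: read(P1, v2) -> 24. No state change.
Op 3: write(P0, v2, 101). refcount(pp2)=2>1 -> COPY to pp4. 5 ppages; refcounts: pp0:2 pp1:2 pp2:1 pp3:2 pp4:1
Op 4: write(P0, v2, 134). refcount(pp4)=1 -> write in place. 5 ppages; refcounts: pp0:2 pp1:2 pp2:1 pp3:2 pp4:1
Op 5: read(P0, v2) -> 134. No state change.
Op 6: fork(P1) -> P2. 5 ppages; refcounts: pp0:3 pp1:3 pp2:2 pp3:3 pp4:1
Op 7: read(P0, v2) -> 134. No state change.
Op 8: write(P1, v2, 115). refcount(pp2)=2>1 -> COPY to pp5. 6 ppages; refcounts: pp0:3 pp1:3 pp2:1 pp3:3 pp4:1 pp5:1
Op 9: read(P1, v3) -> 16. No state change.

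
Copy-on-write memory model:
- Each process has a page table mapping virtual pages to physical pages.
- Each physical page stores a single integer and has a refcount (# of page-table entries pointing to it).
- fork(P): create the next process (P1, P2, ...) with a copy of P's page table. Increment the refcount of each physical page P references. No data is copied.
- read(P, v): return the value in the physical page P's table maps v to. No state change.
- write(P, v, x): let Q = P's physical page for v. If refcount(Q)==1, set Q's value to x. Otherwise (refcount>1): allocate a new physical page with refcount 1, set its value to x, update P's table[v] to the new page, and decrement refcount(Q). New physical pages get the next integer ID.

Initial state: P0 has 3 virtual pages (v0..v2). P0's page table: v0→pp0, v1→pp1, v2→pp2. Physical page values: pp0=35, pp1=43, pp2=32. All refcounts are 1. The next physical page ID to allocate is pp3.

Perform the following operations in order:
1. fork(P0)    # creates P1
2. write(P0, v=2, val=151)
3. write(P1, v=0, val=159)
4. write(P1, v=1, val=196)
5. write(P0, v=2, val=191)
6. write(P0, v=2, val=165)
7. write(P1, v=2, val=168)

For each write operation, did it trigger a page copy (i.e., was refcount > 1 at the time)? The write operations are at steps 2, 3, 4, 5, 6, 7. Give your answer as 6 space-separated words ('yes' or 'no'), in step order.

Op 1: fork(P0) -> P1. 3 ppages; refcounts: pp0:2 pp1:2 pp2:2
Op 2: write(P0, v2, 151). refcount(pp2)=2>1 -> COPY to pp3. 4 ppages; refcounts: pp0:2 pp1:2 pp2:1 pp3:1
Op 3: write(P1, v0, 159). refcount(pp0)=2>1 -> COPY to pp4. 5 ppages; refcounts: pp0:1 pp1:2 pp2:1 pp3:1 pp4:1
Op 4: write(P1, v1, 196). refcount(pp1)=2>1 -> COPY to pp5. 6 ppages; refcounts: pp0:1 pp1:1 pp2:1 pp3:1 pp4:1 pp5:1
Op 5: write(P0, v2, 191). refcount(pp3)=1 -> write in place. 6 ppages; refcounts: pp0:1 pp1:1 pp2:1 pp3:1 pp4:1 pp5:1
Op 6: write(P0, v2, 165). refcount(pp3)=1 -> write in place. 6 ppages; refcounts: pp0:1 pp1:1 pp2:1 pp3:1 pp4:1 pp5:1
Op 7: write(P1, v2, 168). refcount(pp2)=1 -> write in place. 6 ppages; refcounts: pp0:1 pp1:1 pp2:1 pp3:1 pp4:1 pp5:1

yes yes yes no no no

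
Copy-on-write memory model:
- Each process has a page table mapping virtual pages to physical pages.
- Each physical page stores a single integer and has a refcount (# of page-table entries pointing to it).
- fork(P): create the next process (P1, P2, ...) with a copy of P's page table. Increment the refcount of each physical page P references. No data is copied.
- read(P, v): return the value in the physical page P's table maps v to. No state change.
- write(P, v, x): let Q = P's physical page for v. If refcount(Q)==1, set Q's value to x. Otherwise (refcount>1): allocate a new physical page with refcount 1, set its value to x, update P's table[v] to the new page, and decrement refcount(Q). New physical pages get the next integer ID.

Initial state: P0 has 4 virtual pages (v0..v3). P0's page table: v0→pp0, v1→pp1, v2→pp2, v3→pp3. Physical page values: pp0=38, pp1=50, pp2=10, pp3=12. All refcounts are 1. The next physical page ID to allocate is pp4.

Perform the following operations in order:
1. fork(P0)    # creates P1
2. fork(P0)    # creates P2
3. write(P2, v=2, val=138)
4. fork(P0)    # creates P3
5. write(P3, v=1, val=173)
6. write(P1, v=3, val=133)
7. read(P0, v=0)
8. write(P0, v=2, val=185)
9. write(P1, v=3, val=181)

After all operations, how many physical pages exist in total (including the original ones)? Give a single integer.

Answer: 8

Derivation:
Op 1: fork(P0) -> P1. 4 ppages; refcounts: pp0:2 pp1:2 pp2:2 pp3:2
Op 2: fork(P0) -> P2. 4 ppages; refcounts: pp0:3 pp1:3 pp2:3 pp3:3
Op 3: write(P2, v2, 138). refcount(pp2)=3>1 -> COPY to pp4. 5 ppages; refcounts: pp0:3 pp1:3 pp2:2 pp3:3 pp4:1
Op 4: fork(P0) -> P3. 5 ppages; refcounts: pp0:4 pp1:4 pp2:3 pp3:4 pp4:1
Op 5: write(P3, v1, 173). refcount(pp1)=4>1 -> COPY to pp5. 6 ppages; refcounts: pp0:4 pp1:3 pp2:3 pp3:4 pp4:1 pp5:1
Op 6: write(P1, v3, 133). refcount(pp3)=4>1 -> COPY to pp6. 7 ppages; refcounts: pp0:4 pp1:3 pp2:3 pp3:3 pp4:1 pp5:1 pp6:1
Op 7: read(P0, v0) -> 38. No state change.
Op 8: write(P0, v2, 185). refcount(pp2)=3>1 -> COPY to pp7. 8 ppages; refcounts: pp0:4 pp1:3 pp2:2 pp3:3 pp4:1 pp5:1 pp6:1 pp7:1
Op 9: write(P1, v3, 181). refcount(pp6)=1 -> write in place. 8 ppages; refcounts: pp0:4 pp1:3 pp2:2 pp3:3 pp4:1 pp5:1 pp6:1 pp7:1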